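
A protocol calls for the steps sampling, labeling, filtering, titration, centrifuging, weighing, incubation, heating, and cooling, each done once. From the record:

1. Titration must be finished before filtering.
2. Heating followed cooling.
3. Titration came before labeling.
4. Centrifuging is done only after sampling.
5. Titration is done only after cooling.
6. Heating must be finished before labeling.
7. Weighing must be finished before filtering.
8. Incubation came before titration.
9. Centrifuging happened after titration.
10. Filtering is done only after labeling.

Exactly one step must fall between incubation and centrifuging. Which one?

Tracing the constraints gives incubation → titration → centrifuging, so titration sits after incubation and before centrifuging.
No other step is forced both after incubation and before centrifuging.

titration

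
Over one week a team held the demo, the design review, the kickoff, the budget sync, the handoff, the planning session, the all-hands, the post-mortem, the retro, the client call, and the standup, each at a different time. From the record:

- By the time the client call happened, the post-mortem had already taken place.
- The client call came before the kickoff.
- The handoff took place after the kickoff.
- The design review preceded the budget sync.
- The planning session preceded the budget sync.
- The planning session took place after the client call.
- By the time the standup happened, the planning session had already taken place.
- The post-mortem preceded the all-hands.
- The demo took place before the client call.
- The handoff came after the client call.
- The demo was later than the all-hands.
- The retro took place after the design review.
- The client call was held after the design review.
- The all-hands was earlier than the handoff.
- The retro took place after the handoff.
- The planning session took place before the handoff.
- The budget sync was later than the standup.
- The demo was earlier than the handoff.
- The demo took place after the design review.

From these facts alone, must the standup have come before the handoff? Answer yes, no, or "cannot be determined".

No chain of stated constraints runs from the standup to the handoff, and none runs from the handoff to the standup either.
So the relative order of the standup and the handoff is not fixed by the given facts.

cannot be determined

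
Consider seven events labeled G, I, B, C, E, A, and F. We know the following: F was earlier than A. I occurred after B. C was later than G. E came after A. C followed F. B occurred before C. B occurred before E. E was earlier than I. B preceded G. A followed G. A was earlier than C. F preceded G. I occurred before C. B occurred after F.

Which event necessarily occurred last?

Every other event has a chain of constraints placing it before C, so C is last.

C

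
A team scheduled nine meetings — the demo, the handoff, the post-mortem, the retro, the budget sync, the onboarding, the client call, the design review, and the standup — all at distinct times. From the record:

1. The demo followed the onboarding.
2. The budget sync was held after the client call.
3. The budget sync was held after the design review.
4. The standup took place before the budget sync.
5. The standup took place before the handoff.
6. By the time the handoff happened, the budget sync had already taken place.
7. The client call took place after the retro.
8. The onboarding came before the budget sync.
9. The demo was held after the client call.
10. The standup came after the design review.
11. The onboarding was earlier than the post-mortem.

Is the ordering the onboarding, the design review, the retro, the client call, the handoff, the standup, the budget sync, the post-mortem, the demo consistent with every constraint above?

The constraints require the standup before the handoff, but in the proposed sequence the handoff appears ahead of the standup. That one violation is enough.

no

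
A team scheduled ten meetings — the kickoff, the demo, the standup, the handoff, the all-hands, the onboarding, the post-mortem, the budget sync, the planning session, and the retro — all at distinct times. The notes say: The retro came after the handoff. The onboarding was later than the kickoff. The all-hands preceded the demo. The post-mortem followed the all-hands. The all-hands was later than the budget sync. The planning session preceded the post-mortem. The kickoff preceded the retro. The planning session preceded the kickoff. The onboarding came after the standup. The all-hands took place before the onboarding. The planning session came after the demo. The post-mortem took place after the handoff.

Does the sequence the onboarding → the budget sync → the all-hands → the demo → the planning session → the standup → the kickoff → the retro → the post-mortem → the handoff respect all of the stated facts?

no

The constraints require the handoff before the post-mortem, but in the proposed sequence the post-mortem appears ahead of the handoff. That one violation is enough.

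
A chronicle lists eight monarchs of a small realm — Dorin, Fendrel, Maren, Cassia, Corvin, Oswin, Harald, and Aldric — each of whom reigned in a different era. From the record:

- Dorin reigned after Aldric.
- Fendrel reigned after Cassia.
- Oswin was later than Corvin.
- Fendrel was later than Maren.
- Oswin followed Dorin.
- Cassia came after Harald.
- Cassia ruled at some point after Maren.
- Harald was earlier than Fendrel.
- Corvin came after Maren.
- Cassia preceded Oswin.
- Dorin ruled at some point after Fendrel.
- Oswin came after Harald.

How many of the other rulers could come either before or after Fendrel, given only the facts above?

Forced before Fendrel: Cassia, Harald, and Maren; forced after Fendrel: Dorin and Oswin.
That leaves Aldric and Corvin with no forced order relative to Fendrel — 2.

2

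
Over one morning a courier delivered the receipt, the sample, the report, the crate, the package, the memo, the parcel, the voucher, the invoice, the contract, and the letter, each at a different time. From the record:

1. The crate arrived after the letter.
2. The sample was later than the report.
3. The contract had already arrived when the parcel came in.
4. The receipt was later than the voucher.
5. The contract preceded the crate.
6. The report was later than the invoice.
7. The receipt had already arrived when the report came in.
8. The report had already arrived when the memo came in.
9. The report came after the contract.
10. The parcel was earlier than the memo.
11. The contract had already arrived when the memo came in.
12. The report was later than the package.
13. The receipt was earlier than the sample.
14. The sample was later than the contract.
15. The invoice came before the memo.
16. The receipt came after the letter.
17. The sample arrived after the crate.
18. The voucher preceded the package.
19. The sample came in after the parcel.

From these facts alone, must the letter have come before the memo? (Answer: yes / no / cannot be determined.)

Chain the constraints: the letter → the receipt → the report → the memo. Each link is directly stated, so the letter comes before the memo.

yes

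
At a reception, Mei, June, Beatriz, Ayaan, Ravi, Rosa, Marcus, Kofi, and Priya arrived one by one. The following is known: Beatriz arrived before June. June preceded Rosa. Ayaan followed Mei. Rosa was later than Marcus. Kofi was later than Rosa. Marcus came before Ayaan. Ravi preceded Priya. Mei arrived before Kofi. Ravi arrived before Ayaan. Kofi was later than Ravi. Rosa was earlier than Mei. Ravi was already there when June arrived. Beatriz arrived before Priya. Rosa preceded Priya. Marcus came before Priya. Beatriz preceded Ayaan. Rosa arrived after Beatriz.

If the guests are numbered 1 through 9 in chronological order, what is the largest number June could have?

June must come before Ayaan, Kofi, Mei, Priya, and Rosa — 5 guests forced after them.
Everything else can be placed before June in some valid order, so June can sit as late as position 9 − 5 = 4.

4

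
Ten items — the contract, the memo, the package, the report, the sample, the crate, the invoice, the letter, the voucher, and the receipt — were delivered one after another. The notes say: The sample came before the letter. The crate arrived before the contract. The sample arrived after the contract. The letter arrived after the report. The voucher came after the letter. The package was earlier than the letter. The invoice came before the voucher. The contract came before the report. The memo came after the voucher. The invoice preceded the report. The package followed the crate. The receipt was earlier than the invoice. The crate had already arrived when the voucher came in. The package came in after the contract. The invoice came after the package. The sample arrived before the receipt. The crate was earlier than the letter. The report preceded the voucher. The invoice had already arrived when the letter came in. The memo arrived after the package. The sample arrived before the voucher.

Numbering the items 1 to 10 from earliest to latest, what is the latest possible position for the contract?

The contract must come before the invoice, the letter, the memo, the package, the receipt, the report, the sample, and the voucher — 8 items forced after it.
Everything else can be placed before the contract in some valid order, so the contract can sit as late as position 10 − 8 = 2.

2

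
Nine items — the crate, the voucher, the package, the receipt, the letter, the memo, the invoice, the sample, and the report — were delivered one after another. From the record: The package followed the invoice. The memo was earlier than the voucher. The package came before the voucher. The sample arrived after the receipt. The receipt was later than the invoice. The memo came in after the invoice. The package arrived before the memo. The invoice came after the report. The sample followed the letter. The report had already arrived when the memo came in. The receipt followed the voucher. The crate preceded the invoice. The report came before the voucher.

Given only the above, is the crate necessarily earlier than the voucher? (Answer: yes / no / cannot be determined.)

yes

Chain the constraints: the crate → the invoice → the memo → the voucher. Each link is directly stated, so the crate comes before the voucher.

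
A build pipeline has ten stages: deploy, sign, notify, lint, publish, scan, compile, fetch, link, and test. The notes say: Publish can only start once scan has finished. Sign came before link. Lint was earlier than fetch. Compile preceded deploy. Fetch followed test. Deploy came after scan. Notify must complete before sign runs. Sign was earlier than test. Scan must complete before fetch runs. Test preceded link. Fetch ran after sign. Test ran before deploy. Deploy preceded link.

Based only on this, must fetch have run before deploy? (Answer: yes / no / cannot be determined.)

cannot be determined

No chain of stated constraints runs from fetch to deploy, and none runs from deploy to fetch either.
So the relative order of fetch and deploy is not fixed by the given facts.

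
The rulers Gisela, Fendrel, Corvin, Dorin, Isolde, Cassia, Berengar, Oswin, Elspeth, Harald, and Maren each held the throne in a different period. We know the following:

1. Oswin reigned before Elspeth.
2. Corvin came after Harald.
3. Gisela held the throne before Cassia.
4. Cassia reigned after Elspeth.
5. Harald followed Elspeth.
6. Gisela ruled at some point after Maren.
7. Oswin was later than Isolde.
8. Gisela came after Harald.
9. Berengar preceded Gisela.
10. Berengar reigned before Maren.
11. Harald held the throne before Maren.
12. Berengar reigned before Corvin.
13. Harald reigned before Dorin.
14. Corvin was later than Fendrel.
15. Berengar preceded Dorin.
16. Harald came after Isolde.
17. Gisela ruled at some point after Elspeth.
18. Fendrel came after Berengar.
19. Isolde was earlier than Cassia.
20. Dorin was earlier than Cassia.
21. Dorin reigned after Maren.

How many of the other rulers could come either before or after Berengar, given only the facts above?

4

Forced after Berengar: Cassia, Corvin, Dorin, Fendrel, Gisela, and Maren.
That leaves Elspeth, Harald, Isolde, and Oswin with no forced order relative to Berengar — 4.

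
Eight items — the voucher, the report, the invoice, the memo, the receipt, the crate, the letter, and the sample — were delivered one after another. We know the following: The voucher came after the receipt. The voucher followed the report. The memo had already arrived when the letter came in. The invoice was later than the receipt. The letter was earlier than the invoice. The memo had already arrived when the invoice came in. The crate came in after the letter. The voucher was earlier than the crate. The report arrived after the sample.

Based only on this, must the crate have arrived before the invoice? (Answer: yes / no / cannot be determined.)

cannot be determined

No chain of stated constraints runs from the crate to the invoice, and none runs from the invoice to the crate either.
So the relative order of the crate and the invoice is not fixed by the given facts.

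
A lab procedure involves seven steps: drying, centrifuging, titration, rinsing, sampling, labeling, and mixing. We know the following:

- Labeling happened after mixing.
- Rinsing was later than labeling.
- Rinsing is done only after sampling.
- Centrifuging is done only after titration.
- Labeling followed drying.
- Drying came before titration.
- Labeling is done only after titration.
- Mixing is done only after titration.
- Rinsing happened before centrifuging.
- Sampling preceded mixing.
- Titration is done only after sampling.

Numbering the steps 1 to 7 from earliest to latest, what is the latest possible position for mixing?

4

Mixing must come before centrifuging, labeling, and rinsing — 3 steps forced after it.
Everything else can be placed before mixing in some valid order, so mixing can sit as late as position 7 − 3 = 4.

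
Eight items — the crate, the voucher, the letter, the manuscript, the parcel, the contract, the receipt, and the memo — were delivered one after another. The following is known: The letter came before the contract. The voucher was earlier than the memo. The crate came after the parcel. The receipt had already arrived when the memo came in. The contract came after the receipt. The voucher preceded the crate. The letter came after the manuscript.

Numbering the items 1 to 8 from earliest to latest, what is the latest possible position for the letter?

The letter must come before the contract — 1 item forced after it.
Everything else can be placed before the letter in some valid order, so the letter can sit as late as position 8 − 1 = 7.

7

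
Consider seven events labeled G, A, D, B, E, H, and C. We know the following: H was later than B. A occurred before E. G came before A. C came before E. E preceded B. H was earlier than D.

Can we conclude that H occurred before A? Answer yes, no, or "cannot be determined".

no

Tracing the constraints gives A → E → B → H, so A must come before H.
That means H cannot be before A.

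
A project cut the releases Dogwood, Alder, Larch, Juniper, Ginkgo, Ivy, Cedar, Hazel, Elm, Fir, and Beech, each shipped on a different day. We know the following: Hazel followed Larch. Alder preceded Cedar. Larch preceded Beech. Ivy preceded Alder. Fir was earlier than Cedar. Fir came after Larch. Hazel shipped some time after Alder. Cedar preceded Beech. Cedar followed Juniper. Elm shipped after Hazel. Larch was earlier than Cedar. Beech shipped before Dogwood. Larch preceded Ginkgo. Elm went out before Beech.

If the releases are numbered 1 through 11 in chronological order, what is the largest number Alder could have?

6

Alder must come before Beech, Cedar, Dogwood, Elm, and Hazel — 5 releases forced after it.
Everything else can be placed before Alder in some valid order, so Alder can sit as late as position 11 − 5 = 6.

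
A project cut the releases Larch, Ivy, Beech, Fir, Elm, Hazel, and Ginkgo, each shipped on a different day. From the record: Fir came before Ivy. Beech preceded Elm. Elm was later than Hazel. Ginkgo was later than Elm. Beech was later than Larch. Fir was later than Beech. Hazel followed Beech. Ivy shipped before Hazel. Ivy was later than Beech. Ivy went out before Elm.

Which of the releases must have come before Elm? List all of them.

Directly stated before Elm: Beech, Hazel, and Ivy.
Fir reaches Elm via Fir → Ivy → Elm.
Larch reaches Elm via Larch → Beech → Elm.
No chain forces Ginkgo ahead of Elm.

Beech, Fir, Hazel, Ivy, Larch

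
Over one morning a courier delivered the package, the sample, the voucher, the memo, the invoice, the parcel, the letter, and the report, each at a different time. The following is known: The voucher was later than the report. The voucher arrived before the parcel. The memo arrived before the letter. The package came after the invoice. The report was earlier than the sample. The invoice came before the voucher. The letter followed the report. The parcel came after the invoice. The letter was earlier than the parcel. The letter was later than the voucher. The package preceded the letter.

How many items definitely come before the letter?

5

Directly stated before the letter: the memo, the package, the report, and the voucher.
The invoice reaches the letter via the invoice → the package → the letter.
No chain forces the parcel (or any of the others) ahead of the letter.
That's the invoice, the memo, the package, the report, and the voucher — 5 in all.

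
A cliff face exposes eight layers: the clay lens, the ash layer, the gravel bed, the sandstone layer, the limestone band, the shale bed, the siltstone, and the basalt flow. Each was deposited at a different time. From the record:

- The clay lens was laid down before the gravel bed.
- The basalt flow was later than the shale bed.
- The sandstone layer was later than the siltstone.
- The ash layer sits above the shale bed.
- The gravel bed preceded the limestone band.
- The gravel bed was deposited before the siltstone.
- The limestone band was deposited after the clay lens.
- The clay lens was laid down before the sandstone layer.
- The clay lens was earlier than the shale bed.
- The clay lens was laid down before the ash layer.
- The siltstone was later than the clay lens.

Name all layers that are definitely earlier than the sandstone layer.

Directly stated before the sandstone layer: the clay lens and the siltstone.
The gravel bed reaches the sandstone layer via the gravel bed → the siltstone → the sandstone layer.

the clay lens, the gravel bed, the siltstone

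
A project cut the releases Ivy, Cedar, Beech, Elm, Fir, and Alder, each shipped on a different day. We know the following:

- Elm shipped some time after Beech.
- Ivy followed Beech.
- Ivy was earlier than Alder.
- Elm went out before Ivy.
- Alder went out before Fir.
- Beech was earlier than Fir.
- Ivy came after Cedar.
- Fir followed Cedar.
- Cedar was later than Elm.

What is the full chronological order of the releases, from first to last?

The constraints fix every adjacent pair, so only one ordering works:
Beech → Elm → Cedar → Ivy → Alder → Fir.

Beech, Elm, Cedar, Ivy, Alder, Fir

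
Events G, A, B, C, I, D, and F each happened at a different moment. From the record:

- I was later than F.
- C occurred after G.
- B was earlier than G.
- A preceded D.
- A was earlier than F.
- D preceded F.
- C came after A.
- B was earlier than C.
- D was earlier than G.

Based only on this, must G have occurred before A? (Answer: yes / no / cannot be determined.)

Tracing the constraints gives A → D → G, so A must come before G.
That means G cannot be before A.

no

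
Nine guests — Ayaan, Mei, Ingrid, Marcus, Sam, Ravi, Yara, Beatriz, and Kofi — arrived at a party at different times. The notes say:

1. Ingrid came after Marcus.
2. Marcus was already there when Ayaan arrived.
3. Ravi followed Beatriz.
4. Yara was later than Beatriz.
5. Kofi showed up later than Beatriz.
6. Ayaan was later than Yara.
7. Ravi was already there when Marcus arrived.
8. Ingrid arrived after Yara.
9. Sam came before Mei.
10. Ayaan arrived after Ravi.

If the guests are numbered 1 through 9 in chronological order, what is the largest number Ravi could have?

Ravi must come before Ayaan, Ingrid, and Marcus — 3 guests forced after them.
Everything else can be placed before Ravi in some valid order, so Ravi can sit as late as position 9 − 3 = 6.

6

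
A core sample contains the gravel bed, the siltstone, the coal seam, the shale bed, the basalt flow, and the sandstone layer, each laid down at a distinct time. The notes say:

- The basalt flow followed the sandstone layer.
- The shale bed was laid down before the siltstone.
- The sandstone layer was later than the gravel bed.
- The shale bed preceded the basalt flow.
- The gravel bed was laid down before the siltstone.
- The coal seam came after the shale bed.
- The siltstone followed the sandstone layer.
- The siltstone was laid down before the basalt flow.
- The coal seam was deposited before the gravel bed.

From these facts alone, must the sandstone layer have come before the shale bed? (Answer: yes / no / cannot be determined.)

no

Tracing the constraints gives the shale bed → the coal seam → the gravel bed → the sandstone layer, so the shale bed must come before the sandstone layer.
That means the sandstone layer cannot be before the shale bed.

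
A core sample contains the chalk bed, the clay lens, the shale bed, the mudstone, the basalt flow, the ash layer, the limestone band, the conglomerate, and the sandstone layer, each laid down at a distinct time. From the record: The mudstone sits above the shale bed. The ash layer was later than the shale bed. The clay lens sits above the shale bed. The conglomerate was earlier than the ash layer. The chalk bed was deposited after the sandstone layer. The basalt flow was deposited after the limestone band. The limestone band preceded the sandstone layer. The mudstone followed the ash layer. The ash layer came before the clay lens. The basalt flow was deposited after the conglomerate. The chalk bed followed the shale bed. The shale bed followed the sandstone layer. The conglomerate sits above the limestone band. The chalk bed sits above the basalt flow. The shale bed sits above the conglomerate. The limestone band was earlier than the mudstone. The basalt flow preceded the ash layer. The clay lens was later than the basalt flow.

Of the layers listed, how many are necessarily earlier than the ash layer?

Directly stated before the ash layer: the basalt flow, the conglomerate, and the shale bed.
The limestone band reaches the ash layer via the limestone band → the basalt flow → the ash layer.
The sandstone layer reaches the ash layer via the sandstone layer → the shale bed → the ash layer.
That's the basalt flow, the conglomerate, the limestone band, the sandstone layer, and the shale bed — 5 in all.

5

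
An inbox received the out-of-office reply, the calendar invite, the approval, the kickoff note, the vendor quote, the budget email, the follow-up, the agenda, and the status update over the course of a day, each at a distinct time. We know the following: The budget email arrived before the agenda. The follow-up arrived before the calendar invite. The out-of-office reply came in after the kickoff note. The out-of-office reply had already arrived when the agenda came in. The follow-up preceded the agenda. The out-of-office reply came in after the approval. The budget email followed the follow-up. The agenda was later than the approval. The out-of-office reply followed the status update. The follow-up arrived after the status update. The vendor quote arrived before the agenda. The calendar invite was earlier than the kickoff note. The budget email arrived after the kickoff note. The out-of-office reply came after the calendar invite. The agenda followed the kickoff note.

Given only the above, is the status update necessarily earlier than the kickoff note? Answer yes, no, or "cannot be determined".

yes

Chain the constraints: the status update → the follow-up → the calendar invite → the kickoff note. Each link is directly stated, so the status update comes before the kickoff note.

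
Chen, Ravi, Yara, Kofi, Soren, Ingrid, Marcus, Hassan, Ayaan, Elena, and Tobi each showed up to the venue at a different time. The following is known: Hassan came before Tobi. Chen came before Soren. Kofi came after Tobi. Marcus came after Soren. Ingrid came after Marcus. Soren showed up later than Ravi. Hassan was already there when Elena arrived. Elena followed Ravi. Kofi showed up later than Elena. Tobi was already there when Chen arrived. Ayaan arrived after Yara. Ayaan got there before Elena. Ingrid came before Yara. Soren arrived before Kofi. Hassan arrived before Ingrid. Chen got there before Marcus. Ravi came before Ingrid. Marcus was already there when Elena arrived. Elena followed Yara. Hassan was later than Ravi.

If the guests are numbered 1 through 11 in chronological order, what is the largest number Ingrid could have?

7

Ingrid must come before Ayaan, Elena, Kofi, and Yara — 4 guests forced after them.
Everything else can be placed before Ingrid in some valid order, so Ingrid can sit as late as position 11 − 4 = 7.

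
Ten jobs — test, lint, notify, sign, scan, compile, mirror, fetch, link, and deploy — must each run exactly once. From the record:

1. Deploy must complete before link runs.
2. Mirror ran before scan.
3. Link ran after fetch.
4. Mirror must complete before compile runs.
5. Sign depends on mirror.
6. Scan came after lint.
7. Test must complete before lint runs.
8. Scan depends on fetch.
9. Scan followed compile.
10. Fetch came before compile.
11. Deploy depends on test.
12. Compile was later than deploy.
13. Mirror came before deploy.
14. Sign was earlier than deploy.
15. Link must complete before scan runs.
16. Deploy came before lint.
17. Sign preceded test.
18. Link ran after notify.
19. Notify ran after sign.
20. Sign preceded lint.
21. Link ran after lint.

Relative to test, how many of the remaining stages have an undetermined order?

2

Forced before test: mirror and sign; forced after test: compile, deploy, link, lint, and scan.
That leaves fetch and notify with no forced order relative to test — 2.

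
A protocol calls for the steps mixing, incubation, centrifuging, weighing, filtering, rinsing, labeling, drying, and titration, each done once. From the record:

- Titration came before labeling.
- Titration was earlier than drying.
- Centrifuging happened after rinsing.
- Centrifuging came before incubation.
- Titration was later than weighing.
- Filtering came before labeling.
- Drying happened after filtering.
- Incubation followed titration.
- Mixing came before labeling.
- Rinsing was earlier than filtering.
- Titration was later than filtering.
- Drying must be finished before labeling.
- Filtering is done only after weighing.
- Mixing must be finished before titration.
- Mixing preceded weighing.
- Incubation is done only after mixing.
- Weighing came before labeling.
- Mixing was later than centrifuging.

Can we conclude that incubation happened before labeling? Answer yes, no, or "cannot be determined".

cannot be determined

No chain of stated constraints runs from incubation to labeling, and none runs from labeling to incubation either.
So the relative order of incubation and labeling is not fixed by the given facts.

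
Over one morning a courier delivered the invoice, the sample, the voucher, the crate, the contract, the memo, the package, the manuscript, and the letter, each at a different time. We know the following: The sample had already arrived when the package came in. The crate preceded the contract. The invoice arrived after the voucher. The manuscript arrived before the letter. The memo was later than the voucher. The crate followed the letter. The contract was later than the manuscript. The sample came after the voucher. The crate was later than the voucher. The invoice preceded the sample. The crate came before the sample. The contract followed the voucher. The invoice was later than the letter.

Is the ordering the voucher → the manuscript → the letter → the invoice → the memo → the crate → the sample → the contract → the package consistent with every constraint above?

Check each stated constraint against the proposed order — e.g. the manuscript is ahead of the contract; the voucher is ahead of the contract. Every pair is in the required order; nothing is violated.

yes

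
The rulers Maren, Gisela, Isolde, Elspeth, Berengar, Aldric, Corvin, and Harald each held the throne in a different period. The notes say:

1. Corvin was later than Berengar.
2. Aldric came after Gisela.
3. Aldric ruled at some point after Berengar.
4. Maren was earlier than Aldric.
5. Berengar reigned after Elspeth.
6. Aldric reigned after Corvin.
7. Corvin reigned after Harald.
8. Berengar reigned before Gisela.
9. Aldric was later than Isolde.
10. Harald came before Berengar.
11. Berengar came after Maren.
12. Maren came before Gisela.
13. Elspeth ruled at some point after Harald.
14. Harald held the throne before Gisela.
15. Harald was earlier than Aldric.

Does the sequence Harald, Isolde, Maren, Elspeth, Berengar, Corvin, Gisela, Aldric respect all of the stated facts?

yes

Check each stated constraint against the proposed order — e.g. Harald is ahead of Gisela; Harald is ahead of Aldric. Every pair is in the required order; nothing is violated.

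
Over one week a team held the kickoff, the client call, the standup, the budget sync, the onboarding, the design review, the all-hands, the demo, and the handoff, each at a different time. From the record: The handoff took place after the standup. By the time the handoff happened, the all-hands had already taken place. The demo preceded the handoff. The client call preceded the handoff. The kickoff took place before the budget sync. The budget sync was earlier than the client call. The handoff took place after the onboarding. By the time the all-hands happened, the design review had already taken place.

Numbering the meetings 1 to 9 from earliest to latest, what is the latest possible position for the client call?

The client call must come before the handoff — 1 meeting forced after it.
Everything else can be placed before the client call in some valid order, so the client call can sit as late as position 9 − 1 = 8.

8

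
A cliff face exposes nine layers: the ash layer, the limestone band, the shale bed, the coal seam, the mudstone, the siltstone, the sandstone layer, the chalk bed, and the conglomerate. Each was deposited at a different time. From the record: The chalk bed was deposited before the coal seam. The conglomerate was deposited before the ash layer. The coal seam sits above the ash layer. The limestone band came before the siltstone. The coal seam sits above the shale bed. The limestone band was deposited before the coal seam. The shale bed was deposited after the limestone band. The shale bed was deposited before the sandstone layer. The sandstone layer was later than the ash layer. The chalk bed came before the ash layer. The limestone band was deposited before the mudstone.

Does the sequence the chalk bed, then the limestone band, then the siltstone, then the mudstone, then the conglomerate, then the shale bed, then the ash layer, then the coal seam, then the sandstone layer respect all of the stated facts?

yes

Check each stated constraint against the proposed order — e.g. the limestone band is ahead of the coal seam; the chalk bed is ahead of the coal seam. Every pair is in the required order; nothing is violated.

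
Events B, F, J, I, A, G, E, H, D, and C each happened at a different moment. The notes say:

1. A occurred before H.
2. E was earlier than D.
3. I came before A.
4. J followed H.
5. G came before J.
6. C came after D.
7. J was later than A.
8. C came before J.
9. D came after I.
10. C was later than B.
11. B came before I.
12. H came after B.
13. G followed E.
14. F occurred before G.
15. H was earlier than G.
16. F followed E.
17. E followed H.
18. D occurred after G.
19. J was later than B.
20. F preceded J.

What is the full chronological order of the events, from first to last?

The constraints fix every adjacent pair, so only one ordering works:
B → I → A → H → E → F → G → D → C → J.

B, I, A, H, E, F, G, D, C, J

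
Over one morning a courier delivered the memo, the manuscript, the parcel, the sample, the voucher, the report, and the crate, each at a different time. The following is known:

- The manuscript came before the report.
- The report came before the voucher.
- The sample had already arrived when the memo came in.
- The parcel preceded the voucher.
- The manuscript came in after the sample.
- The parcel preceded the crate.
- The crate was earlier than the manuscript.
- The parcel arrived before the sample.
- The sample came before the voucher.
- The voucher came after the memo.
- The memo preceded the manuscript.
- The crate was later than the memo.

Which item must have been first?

The parcel has a chain of constraints placing it before every other item, so the parcel must be first.

the parcel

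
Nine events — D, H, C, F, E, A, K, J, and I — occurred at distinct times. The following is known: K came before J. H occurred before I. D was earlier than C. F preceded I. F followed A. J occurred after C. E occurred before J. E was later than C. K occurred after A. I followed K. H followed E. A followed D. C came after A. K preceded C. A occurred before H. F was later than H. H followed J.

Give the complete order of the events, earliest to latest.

The constraints fix every adjacent pair, so only one ordering works:
D → A → K → C → E → J → H → F → I.

D, A, K, C, E, J, H, F, I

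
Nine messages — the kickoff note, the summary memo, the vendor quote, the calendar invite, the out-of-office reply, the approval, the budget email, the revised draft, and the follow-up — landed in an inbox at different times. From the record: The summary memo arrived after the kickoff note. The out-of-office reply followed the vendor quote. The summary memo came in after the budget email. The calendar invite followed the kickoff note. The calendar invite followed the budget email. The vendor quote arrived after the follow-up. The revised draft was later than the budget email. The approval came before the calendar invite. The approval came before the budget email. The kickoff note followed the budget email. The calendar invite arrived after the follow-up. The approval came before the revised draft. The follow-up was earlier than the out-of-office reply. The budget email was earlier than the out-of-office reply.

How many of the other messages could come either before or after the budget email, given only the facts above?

2

Forced before the budget email: the approval; forced after the budget email: the calendar invite, the kickoff note, the out-of-office reply, the revised draft, and the summary memo.
That leaves the follow-up and the vendor quote with no forced order relative to the budget email — 2.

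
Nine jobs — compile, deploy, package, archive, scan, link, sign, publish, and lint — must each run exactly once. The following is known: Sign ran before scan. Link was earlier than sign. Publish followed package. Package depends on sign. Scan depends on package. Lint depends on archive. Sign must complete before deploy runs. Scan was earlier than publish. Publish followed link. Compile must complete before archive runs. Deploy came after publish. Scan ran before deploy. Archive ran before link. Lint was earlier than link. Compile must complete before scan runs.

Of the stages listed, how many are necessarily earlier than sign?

4

Directly stated before sign: link.
Archive reaches sign via archive → link → sign.
Compile reaches sign via compile → archive → link → sign.
Lint reaches sign via lint → link → sign.
No chain forces package (or any of the others) ahead of sign.
That's archive, compile, link, and lint — 4 in all.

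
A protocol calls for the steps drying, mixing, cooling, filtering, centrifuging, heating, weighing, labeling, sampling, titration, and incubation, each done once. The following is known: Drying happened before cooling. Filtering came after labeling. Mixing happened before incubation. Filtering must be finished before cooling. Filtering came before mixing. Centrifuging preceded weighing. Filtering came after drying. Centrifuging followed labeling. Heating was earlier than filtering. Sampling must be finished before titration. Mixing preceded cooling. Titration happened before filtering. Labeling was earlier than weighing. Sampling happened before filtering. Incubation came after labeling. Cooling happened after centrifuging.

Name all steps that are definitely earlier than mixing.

Directly stated before mixing: filtering.
Drying reaches mixing via drying → filtering → mixing.
Heating reaches mixing via heating → filtering → mixing.
Labeling reaches mixing via labeling → filtering → mixing.
Likewise sampling and titration each reach mixing by chaining the stated constraints.

drying, filtering, heating, labeling, sampling, titration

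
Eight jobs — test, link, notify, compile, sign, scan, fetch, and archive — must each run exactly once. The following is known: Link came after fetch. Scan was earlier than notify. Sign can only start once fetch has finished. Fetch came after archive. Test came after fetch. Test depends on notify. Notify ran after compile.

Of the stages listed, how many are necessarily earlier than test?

5

Directly stated before test: fetch and notify.
Archive reaches test via archive → fetch → test.
Compile reaches test via compile → notify → test.
Scan reaches test via scan → notify → test.
That's archive, compile, fetch, notify, and scan — 5 in all.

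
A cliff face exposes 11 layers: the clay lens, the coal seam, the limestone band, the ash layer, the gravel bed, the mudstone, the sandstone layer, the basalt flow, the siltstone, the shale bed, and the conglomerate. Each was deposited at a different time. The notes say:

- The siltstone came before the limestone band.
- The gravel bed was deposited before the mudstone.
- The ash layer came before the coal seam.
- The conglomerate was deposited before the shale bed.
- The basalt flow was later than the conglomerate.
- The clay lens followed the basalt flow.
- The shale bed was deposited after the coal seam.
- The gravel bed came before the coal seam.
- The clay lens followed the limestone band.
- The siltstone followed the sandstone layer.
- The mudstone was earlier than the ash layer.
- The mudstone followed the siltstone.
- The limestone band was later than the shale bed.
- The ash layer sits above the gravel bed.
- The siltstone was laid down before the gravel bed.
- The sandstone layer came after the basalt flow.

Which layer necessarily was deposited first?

The conglomerate has a chain of constraints placing it before every other layer, so the conglomerate must be first.

the conglomerate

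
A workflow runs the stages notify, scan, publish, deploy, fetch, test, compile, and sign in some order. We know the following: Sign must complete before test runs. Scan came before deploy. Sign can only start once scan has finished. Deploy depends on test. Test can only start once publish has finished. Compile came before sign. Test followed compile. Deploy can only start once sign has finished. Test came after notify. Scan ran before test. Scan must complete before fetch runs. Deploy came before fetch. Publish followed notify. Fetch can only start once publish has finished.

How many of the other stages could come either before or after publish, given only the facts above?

Forced before publish: notify; forced after publish: deploy, fetch, and test.
That leaves compile, scan, and sign with no forced order relative to publish — 3.

3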